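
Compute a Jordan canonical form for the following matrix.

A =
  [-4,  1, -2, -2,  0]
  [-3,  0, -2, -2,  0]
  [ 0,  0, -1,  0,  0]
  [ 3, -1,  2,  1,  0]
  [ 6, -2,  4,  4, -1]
J_2(-1) ⊕ J_1(-1) ⊕ J_1(-1) ⊕ J_1(-1)

The characteristic polynomial is
  det(x·I − A) = x^5 + 5*x^4 + 10*x^3 + 10*x^2 + 5*x + 1 = (x + 1)^5

Eigenvalues and multiplicities (the geometric multiplicity of λ is n − rank(A − λI), which equals the number of Jordan blocks for λ):
  λ = -1: algebraic multiplicity = 5, geometric multiplicity = 4

Determining the block sizes for each eigenvalue:
  λ = -1: 4 blocks summing to 5 forces exactly one block of size 2 and the rest size 1 → block sizes [2, 1, 1, 1]

Assembling the blocks gives a Jordan form
J =
  [-1,  1,  0,  0,  0]
  [ 0, -1,  0,  0,  0]
  [ 0,  0, -1,  0,  0]
  [ 0,  0,  0, -1,  0]
  [ 0,  0,  0,  0, -1]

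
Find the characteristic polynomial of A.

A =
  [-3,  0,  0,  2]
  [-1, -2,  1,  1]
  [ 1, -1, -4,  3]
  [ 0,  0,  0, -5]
x^4 + 14*x^3 + 72*x^2 + 162*x + 135

Expanding det(x·I − A) (e.g. by cofactor expansion or by noting that A is similar to its Jordan form J, which has the same characteristic polynomial as A) gives
  χ_A(x) = x^4 + 14*x^3 + 72*x^2 + 162*x + 135
which factors as (x + 3)^3*(x + 5). The eigenvalues (with algebraic multiplicities) are λ = -5 with multiplicity 1, λ = -3 with multiplicity 3.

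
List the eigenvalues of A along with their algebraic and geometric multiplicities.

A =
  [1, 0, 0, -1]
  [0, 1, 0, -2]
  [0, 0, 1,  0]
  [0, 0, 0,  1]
λ = 1: alg = 4, geom = 3

Step 1 — factor the characteristic polynomial to read off the algebraic multiplicities:
  χ_A(x) = (x - 1)^4

Step 2 — compute geometric multiplicities via the rank-nullity identity g(λ) = n − rank(A − λI):
  rank(A − (1)·I) = 1, so dim ker(A − (1)·I) = n − 1 = 3

Summary:
  λ = 1: algebraic multiplicity = 4, geometric multiplicity = 3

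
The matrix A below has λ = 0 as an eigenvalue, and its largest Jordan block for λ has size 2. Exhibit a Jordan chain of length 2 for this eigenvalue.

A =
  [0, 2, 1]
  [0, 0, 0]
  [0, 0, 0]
A Jordan chain for λ = 0 of length 2:
v_1 = (2, 0, 0)ᵀ
v_2 = (0, 1, 0)ᵀ

Let N = A − (0)·I. We want v_2 with N^2 v_2 = 0 but N^1 v_2 ≠ 0; then v_{j-1} := N · v_j for j = 2, …, 2.

Pick v_2 = (0, 1, 0)ᵀ.
Then v_1 = N · v_2 = (2, 0, 0)ᵀ.

Sanity check: (A − (0)·I) v_1 = (0, 0, 0)ᵀ = 0. ✓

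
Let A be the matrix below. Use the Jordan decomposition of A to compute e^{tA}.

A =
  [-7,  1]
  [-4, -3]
e^{tA} =
  [-2*t*exp(-5*t) + exp(-5*t), t*exp(-5*t)]
  [-4*t*exp(-5*t), 2*t*exp(-5*t) + exp(-5*t)]

Strategy: write A = P · J · P⁻¹ where J is a Jordan canonical form, so e^{tA} = P · e^{tJ} · P⁻¹, and e^{tJ} can be computed block-by-block.

A has Jordan form
J =
  [-5,  1]
  [ 0, -5]
(up to reordering of blocks).

Per-block formulas:
  For a 2×2 Jordan block J_2(-5): exp(t · J_2(-5)) = e^(-5t)·(I + t·N), where N is the 2×2 nilpotent shift.

After assembling e^{tJ} and conjugating by P, we get:

e^{tA} =
  [-2*t*exp(-5*t) + exp(-5*t), t*exp(-5*t)]
  [-4*t*exp(-5*t), 2*t*exp(-5*t) + exp(-5*t)]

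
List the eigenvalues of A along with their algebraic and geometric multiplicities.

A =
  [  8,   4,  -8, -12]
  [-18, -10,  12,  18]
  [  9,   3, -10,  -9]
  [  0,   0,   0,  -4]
λ = -4: alg = 4, geom = 3

Step 1 — factor the characteristic polynomial to read off the algebraic multiplicities:
  χ_A(x) = (x + 4)^4

Step 2 — compute geometric multiplicities via the rank-nullity identity g(λ) = n − rank(A − λI):
  rank(A − (-4)·I) = 1, so dim ker(A − (-4)·I) = n − 1 = 3

Summary:
  λ = -4: algebraic multiplicity = 4, geometric multiplicity = 3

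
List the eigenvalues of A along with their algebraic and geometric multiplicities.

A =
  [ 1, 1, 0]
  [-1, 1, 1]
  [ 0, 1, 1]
λ = 1: alg = 3, geom = 1

Step 1 — factor the characteristic polynomial to read off the algebraic multiplicities:
  χ_A(x) = (x - 1)^3

Step 2 — compute geometric multiplicities via the rank-nullity identity g(λ) = n − rank(A − λI):
  rank(A − (1)·I) = 2, so dim ker(A − (1)·I) = n − 2 = 1

Summary:
  λ = 1: algebraic multiplicity = 3, geometric multiplicity = 1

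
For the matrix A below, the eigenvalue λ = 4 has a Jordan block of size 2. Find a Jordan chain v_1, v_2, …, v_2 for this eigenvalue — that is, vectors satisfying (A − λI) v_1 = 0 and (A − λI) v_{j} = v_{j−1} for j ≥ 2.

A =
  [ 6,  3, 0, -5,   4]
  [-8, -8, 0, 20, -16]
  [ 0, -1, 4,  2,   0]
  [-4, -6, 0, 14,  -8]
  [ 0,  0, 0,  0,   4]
A Jordan chain for λ = 4 of length 2:
v_1 = (2, -8, 0, -4, 0)ᵀ
v_2 = (1, 0, 0, 0, 0)ᵀ

Let N = A − (4)·I. We want v_2 with N^2 v_2 = 0 but N^1 v_2 ≠ 0; then v_{j-1} := N · v_j for j = 2, …, 2.

Pick v_2 = (1, 0, 0, 0, 0)ᵀ.
Then v_1 = N · v_2 = (2, -8, 0, -4, 0)ᵀ.

Sanity check: (A − (4)·I) v_1 = (0, 0, 0, 0, 0)ᵀ = 0. ✓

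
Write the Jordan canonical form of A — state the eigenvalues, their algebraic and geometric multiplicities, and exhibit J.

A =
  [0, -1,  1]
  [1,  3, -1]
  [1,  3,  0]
J_3(1)

The characteristic polynomial is
  det(x·I − A) = x^3 - 3*x^2 + 3*x - 1 = (x - 1)^3

Eigenvalues and multiplicities (the geometric multiplicity of λ is n − rank(A − λI), which equals the number of Jordan blocks for λ):
  λ = 1: algebraic multiplicity = 3, geometric multiplicity = 1

Determining the block sizes for each eigenvalue:
  λ = 1: one block (gm = 1), so the single block has size am = 3 → block sizes [3]

Assembling the blocks gives a Jordan form
J =
  [1, 1, 0]
  [0, 1, 1]
  [0, 0, 1]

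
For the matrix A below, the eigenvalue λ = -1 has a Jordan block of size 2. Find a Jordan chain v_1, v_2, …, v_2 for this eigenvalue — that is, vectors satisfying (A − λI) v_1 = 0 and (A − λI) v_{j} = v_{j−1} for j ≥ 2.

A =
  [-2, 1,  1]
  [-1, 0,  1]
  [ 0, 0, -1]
A Jordan chain for λ = -1 of length 2:
v_1 = (-1, -1, 0)ᵀ
v_2 = (1, 0, 0)ᵀ

Let N = A − (-1)·I. We want v_2 with N^2 v_2 = 0 but N^1 v_2 ≠ 0; then v_{j-1} := N · v_j for j = 2, …, 2.

Pick v_2 = (1, 0, 0)ᵀ.
Then v_1 = N · v_2 = (-1, -1, 0)ᵀ.

Sanity check: (A − (-1)·I) v_1 = (0, 0, 0)ᵀ = 0. ✓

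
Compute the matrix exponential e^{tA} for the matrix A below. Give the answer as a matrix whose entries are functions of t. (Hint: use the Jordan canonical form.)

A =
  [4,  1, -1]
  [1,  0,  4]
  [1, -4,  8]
e^{tA} =
  [exp(4*t), t*exp(4*t), -t*exp(4*t)]
  [t*exp(4*t), t^2*exp(4*t)/2 - 4*t*exp(4*t) + exp(4*t), -t^2*exp(4*t)/2 + 4*t*exp(4*t)]
  [t*exp(4*t), t^2*exp(4*t)/2 - 4*t*exp(4*t), -t^2*exp(4*t)/2 + 4*t*exp(4*t) + exp(4*t)]

Strategy: write A = P · J · P⁻¹ where J is a Jordan canonical form, so e^{tA} = P · e^{tJ} · P⁻¹, and e^{tJ} can be computed block-by-block.

A has Jordan form
J =
  [4, 1, 0]
  [0, 4, 1]
  [0, 0, 4]
(up to reordering of blocks).

Per-block formulas:
  For a 3×3 Jordan block J_3(4): exp(t · J_3(4)) = e^(4t)·(I + t·N + (t^2/2)·N^2), where N is the 3×3 nilpotent shift.

After assembling e^{tJ} and conjugating by P, we get:

e^{tA} =
  [exp(4*t), t*exp(4*t), -t*exp(4*t)]
  [t*exp(4*t), t^2*exp(4*t)/2 - 4*t*exp(4*t) + exp(4*t), -t^2*exp(4*t)/2 + 4*t*exp(4*t)]
  [t*exp(4*t), t^2*exp(4*t)/2 - 4*t*exp(4*t), -t^2*exp(4*t)/2 + 4*t*exp(4*t) + exp(4*t)]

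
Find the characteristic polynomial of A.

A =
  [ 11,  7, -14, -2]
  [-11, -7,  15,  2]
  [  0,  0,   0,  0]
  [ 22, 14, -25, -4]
x^4

Expanding det(x·I − A) (e.g. by cofactor expansion or by noting that A is similar to its Jordan form J, which has the same characteristic polynomial as A) gives
  χ_A(x) = x^4
which factors as x^4. The eigenvalues (with algebraic multiplicities) are λ = 0 with multiplicity 4.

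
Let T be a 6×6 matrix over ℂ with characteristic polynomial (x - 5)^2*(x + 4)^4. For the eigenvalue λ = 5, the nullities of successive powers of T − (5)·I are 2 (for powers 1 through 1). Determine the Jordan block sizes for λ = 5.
Block sizes for λ = 5: [1, 1]

From the dimensions of kernels of powers, the number of Jordan blocks of size at least j is d_j − d_{j−1} where d_j = dim ker(N^j) (with d_0 = 0). Computing the differences gives [2].
The number of blocks of size exactly k is (#blocks of size ≥ k) − (#blocks of size ≥ k + 1), so the partition is: 2 block(s) of size 1.
In nonincreasing order the block sizes are [1, 1].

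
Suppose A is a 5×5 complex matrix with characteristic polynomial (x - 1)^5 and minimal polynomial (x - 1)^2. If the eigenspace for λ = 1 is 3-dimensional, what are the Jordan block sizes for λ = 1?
Block sizes for λ = 1: [2, 2, 1]

Step 1 — from the characteristic polynomial, algebraic multiplicity of λ = 1 is 5. From dim ker(A − (1)·I) = 3, there are exactly 3 Jordan blocks for λ = 1.
Step 2 — from the minimal polynomial, the factor (x − 1)^2 tells us the largest block for λ = 1 has size 2.
Step 3 — with total size 5, 3 blocks, and largest block 2, the block sizes (in nonincreasing order) are [2, 2, 1].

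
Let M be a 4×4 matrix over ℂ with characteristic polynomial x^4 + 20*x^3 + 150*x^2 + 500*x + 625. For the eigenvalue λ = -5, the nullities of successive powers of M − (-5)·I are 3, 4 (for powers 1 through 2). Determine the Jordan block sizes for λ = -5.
Block sizes for λ = -5: [2, 1, 1]

From the dimensions of kernels of powers, the number of Jordan blocks of size at least j is d_j − d_{j−1} where d_j = dim ker(N^j) (with d_0 = 0). Computing the differences gives [3, 1].
The number of blocks of size exactly k is (#blocks of size ≥ k) − (#blocks of size ≥ k + 1), so the partition is: 2 block(s) of size 1, 1 block(s) of size 2.
In nonincreasing order the block sizes are [2, 1, 1].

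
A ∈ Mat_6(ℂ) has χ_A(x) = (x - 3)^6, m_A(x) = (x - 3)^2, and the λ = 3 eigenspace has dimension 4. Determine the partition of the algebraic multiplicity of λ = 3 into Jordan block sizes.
Block sizes for λ = 3: [2, 2, 1, 1]

Step 1 — from the characteristic polynomial, algebraic multiplicity of λ = 3 is 6. From dim ker(A − (3)·I) = 4, there are exactly 4 Jordan blocks for λ = 3.
Step 2 — from the minimal polynomial, the factor (x − 3)^2 tells us the largest block for λ = 3 has size 2.
Step 3 — with total size 6, 4 blocks, and largest block 2, the block sizes (in nonincreasing order) are [2, 2, 1, 1].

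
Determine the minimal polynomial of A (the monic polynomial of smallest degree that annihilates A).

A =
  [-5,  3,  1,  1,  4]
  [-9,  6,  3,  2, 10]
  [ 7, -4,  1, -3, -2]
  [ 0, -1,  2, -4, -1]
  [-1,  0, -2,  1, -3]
x^3 + 3*x^2 + 3*x + 1

The characteristic polynomial is χ_A(x) = (x + 1)^5, so the eigenvalues are known. The minimal polynomial is
  m_A(x) = Π_λ (x − λ)^{k_λ}
where k_λ is the size of the *largest* Jordan block for λ (equivalently, the smallest k with (A − λI)^k v = 0 for every generalised eigenvector v of λ).

  λ = -1: largest Jordan block has size 3, contributing (x + 1)^3

So m_A(x) = (x + 1)^3 = x^3 + 3*x^2 + 3*x + 1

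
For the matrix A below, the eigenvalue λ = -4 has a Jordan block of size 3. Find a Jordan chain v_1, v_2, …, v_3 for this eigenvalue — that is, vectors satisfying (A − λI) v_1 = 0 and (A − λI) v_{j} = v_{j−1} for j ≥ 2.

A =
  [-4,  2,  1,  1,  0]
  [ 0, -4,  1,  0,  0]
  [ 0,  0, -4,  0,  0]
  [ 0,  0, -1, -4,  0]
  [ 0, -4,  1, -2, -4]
A Jordan chain for λ = -4 of length 3:
v_1 = (1, 0, 0, 0, -2)ᵀ
v_2 = (1, 1, 0, -1, 1)ᵀ
v_3 = (0, 0, 1, 0, 0)ᵀ

Let N = A − (-4)·I. We want v_3 with N^3 v_3 = 0 but N^2 v_3 ≠ 0; then v_{j-1} := N · v_j for j = 3, …, 2.

Pick v_3 = (0, 0, 1, 0, 0)ᵀ.
Then v_2 = N · v_3 = (1, 1, 0, -1, 1)ᵀ.
Then v_1 = N · v_2 = (1, 0, 0, 0, -2)ᵀ.

Sanity check: (A − (-4)·I) v_1 = (0, 0, 0, 0, 0)ᵀ = 0. ✓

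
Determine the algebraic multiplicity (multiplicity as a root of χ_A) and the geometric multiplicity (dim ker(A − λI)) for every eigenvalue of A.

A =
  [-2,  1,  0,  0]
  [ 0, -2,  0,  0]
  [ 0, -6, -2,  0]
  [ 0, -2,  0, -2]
λ = -2: alg = 4, geom = 3

Step 1 — factor the characteristic polynomial to read off the algebraic multiplicities:
  χ_A(x) = (x + 2)^4

Step 2 — compute geometric multiplicities via the rank-nullity identity g(λ) = n − rank(A − λI):
  rank(A − (-2)·I) = 1, so dim ker(A − (-2)·I) = n − 1 = 3

Summary:
  λ = -2: algebraic multiplicity = 4, geometric multiplicity = 3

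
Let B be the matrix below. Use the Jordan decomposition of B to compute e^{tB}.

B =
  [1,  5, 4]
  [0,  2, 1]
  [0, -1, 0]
e^{tB} =
  [exp(t), t^2*exp(t)/2 + 5*t*exp(t), t^2*exp(t)/2 + 4*t*exp(t)]
  [0, t*exp(t) + exp(t), t*exp(t)]
  [0, -t*exp(t), -t*exp(t) + exp(t)]

Strategy: write B = P · J · P⁻¹ where J is a Jordan canonical form, so e^{tB} = P · e^{tJ} · P⁻¹, and e^{tJ} can be computed block-by-block.

B has Jordan form
J =
  [1, 1, 0]
  [0, 1, 1]
  [0, 0, 1]
(up to reordering of blocks).

Per-block formulas:
  For a 3×3 Jordan block J_3(1): exp(t · J_3(1)) = e^(1t)·(I + t·N + (t^2/2)·N^2), where N is the 3×3 nilpotent shift.

After assembling e^{tJ} and conjugating by P, we get:

e^{tB} =
  [exp(t), t^2*exp(t)/2 + 5*t*exp(t), t^2*exp(t)/2 + 4*t*exp(t)]
  [0, t*exp(t) + exp(t), t*exp(t)]
  [0, -t*exp(t), -t*exp(t) + exp(t)]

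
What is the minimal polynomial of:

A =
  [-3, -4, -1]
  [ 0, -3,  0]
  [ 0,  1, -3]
x^3 + 9*x^2 + 27*x + 27

The characteristic polynomial is χ_A(x) = (x + 3)^3, so the eigenvalues are known. The minimal polynomial is
  m_A(x) = Π_λ (x − λ)^{k_λ}
where k_λ is the size of the *largest* Jordan block for λ (equivalently, the smallest k with (A − λI)^k v = 0 for every generalised eigenvector v of λ).

  λ = -3: largest Jordan block has size 3, contributing (x + 3)^3

So m_A(x) = (x + 3)^3 = x^3 + 9*x^2 + 27*x + 27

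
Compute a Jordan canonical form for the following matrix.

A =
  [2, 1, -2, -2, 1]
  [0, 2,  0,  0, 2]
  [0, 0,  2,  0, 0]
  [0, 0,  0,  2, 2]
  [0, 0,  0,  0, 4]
J_2(2) ⊕ J_1(2) ⊕ J_1(2) ⊕ J_1(4)

The characteristic polynomial is
  det(x·I − A) = x^5 - 12*x^4 + 56*x^3 - 128*x^2 + 144*x - 64 = (x - 4)*(x - 2)^4

Eigenvalues and multiplicities (the geometric multiplicity of λ is n − rank(A − λI), which equals the number of Jordan blocks for λ):
  λ = 2: algebraic multiplicity = 4, geometric multiplicity = 3
  λ = 4: algebraic multiplicity = 1, geometric multiplicity = 1

Determining the block sizes for each eigenvalue:
  λ = 2: 3 blocks summing to 4 forces exactly one block of size 2 and the rest size 1 → block sizes [2, 1, 1]
  λ = 4: one block (gm = 1), so the single block has size am = 1 → block sizes [1]

Assembling the blocks gives a Jordan form
J =
  [2, 1, 0, 0, 0]
  [0, 2, 0, 0, 0]
  [0, 0, 2, 0, 0]
  [0, 0, 0, 2, 0]
  [0, 0, 0, 0, 4]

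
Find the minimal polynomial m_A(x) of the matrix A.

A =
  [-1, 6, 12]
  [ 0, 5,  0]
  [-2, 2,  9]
x^2 - 8*x + 15

The characteristic polynomial is χ_A(x) = (x - 5)^2*(x - 3), so the eigenvalues are known. The minimal polynomial is
  m_A(x) = Π_λ (x − λ)^{k_λ}
where k_λ is the size of the *largest* Jordan block for λ (equivalently, the smallest k with (A − λI)^k v = 0 for every generalised eigenvector v of λ).

  λ = 3: largest Jordan block has size 1, contributing (x − 3)
  λ = 5: largest Jordan block has size 1, contributing (x − 5)

So m_A(x) = (x - 5)*(x - 3) = x^2 - 8*x + 15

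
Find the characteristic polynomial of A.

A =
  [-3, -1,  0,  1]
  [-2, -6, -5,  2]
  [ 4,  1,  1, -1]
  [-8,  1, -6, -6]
x^4 + 14*x^3 + 60*x^2 + 50*x - 125

Expanding det(x·I − A) (e.g. by cofactor expansion or by noting that A is similar to its Jordan form J, which has the same characteristic polynomial as A) gives
  χ_A(x) = x^4 + 14*x^3 + 60*x^2 + 50*x - 125
which factors as (x - 1)*(x + 5)^3. The eigenvalues (with algebraic multiplicities) are λ = -5 with multiplicity 3, λ = 1 with multiplicity 1.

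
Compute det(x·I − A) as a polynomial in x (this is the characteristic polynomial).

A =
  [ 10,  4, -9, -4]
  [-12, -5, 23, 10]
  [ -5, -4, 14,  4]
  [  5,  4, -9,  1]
x^4 - 20*x^3 + 150*x^2 - 500*x + 625

Expanding det(x·I − A) (e.g. by cofactor expansion or by noting that A is similar to its Jordan form J, which has the same characteristic polynomial as A) gives
  χ_A(x) = x^4 - 20*x^3 + 150*x^2 - 500*x + 625
which factors as (x - 5)^4. The eigenvalues (with algebraic multiplicities) are λ = 5 with multiplicity 4.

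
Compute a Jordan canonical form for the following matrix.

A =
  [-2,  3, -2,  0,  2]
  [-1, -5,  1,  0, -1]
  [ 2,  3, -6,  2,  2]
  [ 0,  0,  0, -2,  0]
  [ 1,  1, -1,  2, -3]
J_3(-4) ⊕ J_1(-4) ⊕ J_1(-2)

The characteristic polynomial is
  det(x·I − A) = x^5 + 18*x^4 + 128*x^3 + 448*x^2 + 768*x + 512 = (x + 2)*(x + 4)^4

Eigenvalues and multiplicities (the geometric multiplicity of λ is n − rank(A − λI), which equals the number of Jordan blocks for λ):
  λ = -4: algebraic multiplicity = 4, geometric multiplicity = 2
  λ = -2: algebraic multiplicity = 1, geometric multiplicity = 1

Determining the block sizes for each eigenvalue:
  λ = -4: with am = 4 and gm = 2, the partition is not yet determined (e.g. several partitions of 4 into 2 parts exist). Let N = A − (-4)·I. Computing rank(N^1) = 3, rank(N^2) = 2, rank(N^3) = 1; the number of blocks of size ≥ j is rank(N^{j−1}) − rank(N^j), giving [2, 1, 1]. So we have 1 block(s) of size 3, 1 block(s) of size 1 → block sizes [3, 1]
  λ = -2: one block (gm = 1), so the single block has size am = 1 → block sizes [1]

Assembling the blocks gives a Jordan form
J =
  [-4,  1,  0,  0,  0]
  [ 0, -4,  1,  0,  0]
  [ 0,  0, -4,  0,  0]
  [ 0,  0,  0, -4,  0]
  [ 0,  0,  0,  0, -2]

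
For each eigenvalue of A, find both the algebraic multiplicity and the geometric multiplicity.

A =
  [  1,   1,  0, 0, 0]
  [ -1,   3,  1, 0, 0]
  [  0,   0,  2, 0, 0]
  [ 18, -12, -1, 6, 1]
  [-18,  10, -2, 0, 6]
λ = 2: alg = 3, geom = 1; λ = 6: alg = 2, geom = 1

Step 1 — factor the characteristic polynomial to read off the algebraic multiplicities:
  χ_A(x) = (x - 6)^2*(x - 2)^3

Step 2 — compute geometric multiplicities via the rank-nullity identity g(λ) = n − rank(A − λI):
  rank(A − (2)·I) = 4, so dim ker(A − (2)·I) = n − 4 = 1
  rank(A − (6)·I) = 4, so dim ker(A − (6)·I) = n − 4 = 1

Summary:
  λ = 2: algebraic multiplicity = 3, geometric multiplicity = 1
  λ = 6: algebraic multiplicity = 2, geometric multiplicity = 1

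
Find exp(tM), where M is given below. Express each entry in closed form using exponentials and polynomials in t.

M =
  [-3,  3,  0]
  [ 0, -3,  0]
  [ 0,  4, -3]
e^{tM} =
  [exp(-3*t), 3*t*exp(-3*t), 0]
  [0, exp(-3*t), 0]
  [0, 4*t*exp(-3*t), exp(-3*t)]

Strategy: write M = P · J · P⁻¹ where J is a Jordan canonical form, so e^{tM} = P · e^{tJ} · P⁻¹, and e^{tJ} can be computed block-by-block.

M has Jordan form
J =
  [-3,  1,  0]
  [ 0, -3,  0]
  [ 0,  0, -3]
(up to reordering of blocks).

Per-block formulas:
  For a 2×2 Jordan block J_2(-3): exp(t · J_2(-3)) = e^(-3t)·(I + t·N), where N is the 2×2 nilpotent shift.
  For a 1×1 block at λ = -3: exp(t · [-3]) = [e^(-3t)].

After assembling e^{tJ} and conjugating by P, we get:

e^{tM} =
  [exp(-3*t), 3*t*exp(-3*t), 0]
  [0, exp(-3*t), 0]
  [0, 4*t*exp(-3*t), exp(-3*t)]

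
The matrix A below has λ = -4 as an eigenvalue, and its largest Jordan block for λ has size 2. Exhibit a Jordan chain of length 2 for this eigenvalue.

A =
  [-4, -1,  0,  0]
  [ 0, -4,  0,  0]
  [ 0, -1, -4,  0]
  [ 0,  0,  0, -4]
A Jordan chain for λ = -4 of length 2:
v_1 = (-1, 0, -1, 0)ᵀ
v_2 = (0, 1, 0, 0)ᵀ

Let N = A − (-4)·I. We want v_2 with N^2 v_2 = 0 but N^1 v_2 ≠ 0; then v_{j-1} := N · v_j for j = 2, …, 2.

Pick v_2 = (0, 1, 0, 0)ᵀ.
Then v_1 = N · v_2 = (-1, 0, -1, 0)ᵀ.

Sanity check: (A − (-4)·I) v_1 = (0, 0, 0, 0)ᵀ = 0. ✓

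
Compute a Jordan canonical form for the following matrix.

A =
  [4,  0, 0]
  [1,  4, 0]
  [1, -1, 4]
J_3(4)

The characteristic polynomial is
  det(x·I − A) = x^3 - 12*x^2 + 48*x - 64 = (x - 4)^3

Eigenvalues and multiplicities (the geometric multiplicity of λ is n − rank(A − λI), which equals the number of Jordan blocks for λ):
  λ = 4: algebraic multiplicity = 3, geometric multiplicity = 1

Determining the block sizes for each eigenvalue:
  λ = 4: one block (gm = 1), so the single block has size am = 3 → block sizes [3]

Assembling the blocks gives a Jordan form
J =
  [4, 1, 0]
  [0, 4, 1]
  [0, 0, 4]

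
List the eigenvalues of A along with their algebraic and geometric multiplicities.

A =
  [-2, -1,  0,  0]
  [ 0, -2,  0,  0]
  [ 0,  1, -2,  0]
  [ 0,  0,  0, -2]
λ = -2: alg = 4, geom = 3

Step 1 — factor the characteristic polynomial to read off the algebraic multiplicities:
  χ_A(x) = (x + 2)^4

Step 2 — compute geometric multiplicities via the rank-nullity identity g(λ) = n − rank(A − λI):
  rank(A − (-2)·I) = 1, so dim ker(A − (-2)·I) = n − 1 = 3

Summary:
  λ = -2: algebraic multiplicity = 4, geometric multiplicity = 3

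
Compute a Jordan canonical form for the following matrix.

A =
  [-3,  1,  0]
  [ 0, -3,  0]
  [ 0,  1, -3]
J_2(-3) ⊕ J_1(-3)

The characteristic polynomial is
  det(x·I − A) = x^3 + 9*x^2 + 27*x + 27 = (x + 3)^3

Eigenvalues and multiplicities (the geometric multiplicity of λ is n − rank(A − λI), which equals the number of Jordan blocks for λ):
  λ = -3: algebraic multiplicity = 3, geometric multiplicity = 2

Determining the block sizes for each eigenvalue:
  λ = -3: 2 blocks summing to 3 forces exactly one block of size 2 and the rest size 1 → block sizes [2, 1]

Assembling the blocks gives a Jordan form
J =
  [-3,  1,  0]
  [ 0, -3,  0]
  [ 0,  0, -3]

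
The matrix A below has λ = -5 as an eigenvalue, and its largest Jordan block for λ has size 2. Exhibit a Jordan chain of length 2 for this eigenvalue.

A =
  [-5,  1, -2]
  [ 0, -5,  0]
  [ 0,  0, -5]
A Jordan chain for λ = -5 of length 2:
v_1 = (1, 0, 0)ᵀ
v_2 = (0, 1, 0)ᵀ

Let N = A − (-5)·I. We want v_2 with N^2 v_2 = 0 but N^1 v_2 ≠ 0; then v_{j-1} := N · v_j for j = 2, …, 2.

Pick v_2 = (0, 1, 0)ᵀ.
Then v_1 = N · v_2 = (1, 0, 0)ᵀ.

Sanity check: (A − (-5)·I) v_1 = (0, 0, 0)ᵀ = 0. ✓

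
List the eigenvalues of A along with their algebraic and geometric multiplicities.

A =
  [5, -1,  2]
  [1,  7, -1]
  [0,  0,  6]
λ = 6: alg = 3, geom = 1

Step 1 — factor the characteristic polynomial to read off the algebraic multiplicities:
  χ_A(x) = (x - 6)^3

Step 2 — compute geometric multiplicities via the rank-nullity identity g(λ) = n − rank(A − λI):
  rank(A − (6)·I) = 2, so dim ker(A − (6)·I) = n − 2 = 1

Summary:
  λ = 6: algebraic multiplicity = 3, geometric multiplicity = 1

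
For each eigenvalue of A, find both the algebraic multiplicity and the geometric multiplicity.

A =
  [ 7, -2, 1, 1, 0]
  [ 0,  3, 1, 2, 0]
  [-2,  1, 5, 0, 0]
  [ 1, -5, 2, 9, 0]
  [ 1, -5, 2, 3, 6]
λ = 6: alg = 5, geom = 3

Step 1 — factor the characteristic polynomial to read off the algebraic multiplicities:
  χ_A(x) = (x - 6)^5

Step 2 — compute geometric multiplicities via the rank-nullity identity g(λ) = n − rank(A − λI):
  rank(A − (6)·I) = 2, so dim ker(A − (6)·I) = n − 2 = 3

Summary:
  λ = 6: algebraic multiplicity = 5, geometric multiplicity = 3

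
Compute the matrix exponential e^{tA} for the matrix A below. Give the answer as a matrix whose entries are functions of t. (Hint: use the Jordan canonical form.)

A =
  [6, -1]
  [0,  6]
e^{tA} =
  [exp(6*t), -t*exp(6*t)]
  [0, exp(6*t)]

Strategy: write A = P · J · P⁻¹ where J is a Jordan canonical form, so e^{tA} = P · e^{tJ} · P⁻¹, and e^{tJ} can be computed block-by-block.

A has Jordan form
J =
  [6, 1]
  [0, 6]
(up to reordering of blocks).

Per-block formulas:
  For a 2×2 Jordan block J_2(6): exp(t · J_2(6)) = e^(6t)·(I + t·N), where N is the 2×2 nilpotent shift.

After assembling e^{tJ} and conjugating by P, we get:

e^{tA} =
  [exp(6*t), -t*exp(6*t)]
  [0, exp(6*t)]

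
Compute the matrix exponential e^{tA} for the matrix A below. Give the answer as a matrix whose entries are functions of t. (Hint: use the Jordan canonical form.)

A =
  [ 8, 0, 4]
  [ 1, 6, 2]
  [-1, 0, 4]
e^{tA} =
  [2*t*exp(6*t) + exp(6*t), 0, 4*t*exp(6*t)]
  [t*exp(6*t), exp(6*t), 2*t*exp(6*t)]
  [-t*exp(6*t), 0, -2*t*exp(6*t) + exp(6*t)]

Strategy: write A = P · J · P⁻¹ where J is a Jordan canonical form, so e^{tA} = P · e^{tJ} · P⁻¹, and e^{tJ} can be computed block-by-block.

A has Jordan form
J =
  [6, 1, 0]
  [0, 6, 0]
  [0, 0, 6]
(up to reordering of blocks).

Per-block formulas:
  For a 1×1 block at λ = 6: exp(t · [6]) = [e^(6t)].
  For a 2×2 Jordan block J_2(6): exp(t · J_2(6)) = e^(6t)·(I + t·N), where N is the 2×2 nilpotent shift.

After assembling e^{tJ} and conjugating by P, we get:

e^{tA} =
  [2*t*exp(6*t) + exp(6*t), 0, 4*t*exp(6*t)]
  [t*exp(6*t), exp(6*t), 2*t*exp(6*t)]
  [-t*exp(6*t), 0, -2*t*exp(6*t) + exp(6*t)]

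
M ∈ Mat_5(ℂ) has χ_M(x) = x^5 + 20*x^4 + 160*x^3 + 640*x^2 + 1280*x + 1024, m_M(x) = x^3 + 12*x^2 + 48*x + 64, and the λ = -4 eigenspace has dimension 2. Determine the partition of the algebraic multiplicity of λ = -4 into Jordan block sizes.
Block sizes for λ = -4: [3, 2]

Step 1 — from the characteristic polynomial, algebraic multiplicity of λ = -4 is 5. From dim ker(M − (-4)·I) = 2, there are exactly 2 Jordan blocks for λ = -4.
Step 2 — from the minimal polynomial, the factor (x + 4)^3 tells us the largest block for λ = -4 has size 3.
Step 3 — with total size 5, 2 blocks, and largest block 3, the block sizes (in nonincreasing order) are [3, 2].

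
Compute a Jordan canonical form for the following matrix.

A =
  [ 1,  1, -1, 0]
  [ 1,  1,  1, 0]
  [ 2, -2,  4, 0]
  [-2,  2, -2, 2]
J_2(2) ⊕ J_1(2) ⊕ J_1(2)

The characteristic polynomial is
  det(x·I − A) = x^4 - 8*x^3 + 24*x^2 - 32*x + 16 = (x - 2)^4

Eigenvalues and multiplicities (the geometric multiplicity of λ is n − rank(A − λI), which equals the number of Jordan blocks for λ):
  λ = 2: algebraic multiplicity = 4, geometric multiplicity = 3

Determining the block sizes for each eigenvalue:
  λ = 2: 3 blocks summing to 4 forces exactly one block of size 2 and the rest size 1 → block sizes [2, 1, 1]

Assembling the blocks gives a Jordan form
J =
  [2, 1, 0, 0]
  [0, 2, 0, 0]
  [0, 0, 2, 0]
  [0, 0, 0, 2]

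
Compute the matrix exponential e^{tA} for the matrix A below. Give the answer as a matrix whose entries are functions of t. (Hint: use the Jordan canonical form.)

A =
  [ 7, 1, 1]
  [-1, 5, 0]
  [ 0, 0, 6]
e^{tA} =
  [t*exp(6*t) + exp(6*t), t*exp(6*t), t^2*exp(6*t)/2 + t*exp(6*t)]
  [-t*exp(6*t), -t*exp(6*t) + exp(6*t), -t^2*exp(6*t)/2]
  [0, 0, exp(6*t)]

Strategy: write A = P · J · P⁻¹ where J is a Jordan canonical form, so e^{tA} = P · e^{tJ} · P⁻¹, and e^{tJ} can be computed block-by-block.

A has Jordan form
J =
  [6, 1, 0]
  [0, 6, 1]
  [0, 0, 6]
(up to reordering of blocks).

Per-block formulas:
  For a 3×3 Jordan block J_3(6): exp(t · J_3(6)) = e^(6t)·(I + t·N + (t^2/2)·N^2), where N is the 3×3 nilpotent shift.

After assembling e^{tJ} and conjugating by P, we get:

e^{tA} =
  [t*exp(6*t) + exp(6*t), t*exp(6*t), t^2*exp(6*t)/2 + t*exp(6*t)]
  [-t*exp(6*t), -t*exp(6*t) + exp(6*t), -t^2*exp(6*t)/2]
  [0, 0, exp(6*t)]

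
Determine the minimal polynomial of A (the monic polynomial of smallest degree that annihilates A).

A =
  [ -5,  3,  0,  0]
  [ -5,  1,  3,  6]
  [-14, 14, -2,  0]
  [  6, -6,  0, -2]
x^3 + 6*x^2 + 12*x + 8

The characteristic polynomial is χ_A(x) = (x + 2)^4, so the eigenvalues are known. The minimal polynomial is
  m_A(x) = Π_λ (x − λ)^{k_λ}
where k_λ is the size of the *largest* Jordan block for λ (equivalently, the smallest k with (A − λI)^k v = 0 for every generalised eigenvector v of λ).

  λ = -2: largest Jordan block has size 3, contributing (x + 2)^3

So m_A(x) = (x + 2)^3 = x^3 + 6*x^2 + 12*x + 8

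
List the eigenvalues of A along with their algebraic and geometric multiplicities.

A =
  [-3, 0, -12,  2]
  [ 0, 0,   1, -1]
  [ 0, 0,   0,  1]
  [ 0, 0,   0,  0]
λ = -3: alg = 1, geom = 1; λ = 0: alg = 3, geom = 1

Step 1 — factor the characteristic polynomial to read off the algebraic multiplicities:
  χ_A(x) = x^3*(x + 3)

Step 2 — compute geometric multiplicities via the rank-nullity identity g(λ) = n − rank(A − λI):
  rank(A − (-3)·I) = 3, so dim ker(A − (-3)·I) = n − 3 = 1
  rank(A − (0)·I) = 3, so dim ker(A − (0)·I) = n − 3 = 1

Summary:
  λ = -3: algebraic multiplicity = 1, geometric multiplicity = 1
  λ = 0: algebraic multiplicity = 3, geometric multiplicity = 1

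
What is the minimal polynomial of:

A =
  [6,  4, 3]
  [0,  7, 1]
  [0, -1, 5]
x^3 - 18*x^2 + 108*x - 216

The characteristic polynomial is χ_A(x) = (x - 6)^3, so the eigenvalues are known. The minimal polynomial is
  m_A(x) = Π_λ (x − λ)^{k_λ}
where k_λ is the size of the *largest* Jordan block for λ (equivalently, the smallest k with (A − λI)^k v = 0 for every generalised eigenvector v of λ).

  λ = 6: largest Jordan block has size 3, contributing (x − 6)^3

So m_A(x) = (x - 6)^3 = x^3 - 18*x^2 + 108*x - 216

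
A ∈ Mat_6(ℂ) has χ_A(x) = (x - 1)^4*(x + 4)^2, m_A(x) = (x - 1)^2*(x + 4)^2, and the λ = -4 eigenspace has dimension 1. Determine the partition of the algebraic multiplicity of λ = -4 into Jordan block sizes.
Block sizes for λ = -4: [2]

Step 1 — from the characteristic polynomial, algebraic multiplicity of λ = -4 is 2. From dim ker(A − (-4)·I) = 1, there are exactly 1 Jordan blocks for λ = -4.
Step 2 — from the minimal polynomial, the factor (x + 4)^2 tells us the largest block for λ = -4 has size 2.
Step 3 — with total size 2, 1 blocks, and largest block 2, the block sizes (in nonincreasing order) are [2].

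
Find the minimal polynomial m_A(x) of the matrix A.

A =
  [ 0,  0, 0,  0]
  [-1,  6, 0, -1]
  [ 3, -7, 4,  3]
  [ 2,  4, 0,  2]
x^4 - 12*x^3 + 48*x^2 - 64*x

The characteristic polynomial is χ_A(x) = x*(x - 4)^3, so the eigenvalues are known. The minimal polynomial is
  m_A(x) = Π_λ (x − λ)^{k_λ}
where k_λ is the size of the *largest* Jordan block for λ (equivalently, the smallest k with (A − λI)^k v = 0 for every generalised eigenvector v of λ).

  λ = 0: largest Jordan block has size 1, contributing (x − 0)
  λ = 4: largest Jordan block has size 3, contributing (x − 4)^3

So m_A(x) = x*(x - 4)^3 = x^4 - 12*x^3 + 48*x^2 - 64*x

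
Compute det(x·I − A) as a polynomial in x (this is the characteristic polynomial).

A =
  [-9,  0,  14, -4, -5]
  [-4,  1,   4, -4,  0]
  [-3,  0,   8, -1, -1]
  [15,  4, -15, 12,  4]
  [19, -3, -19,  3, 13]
x^5 - 25*x^4 + 250*x^3 - 1250*x^2 + 3125*x - 3125

Expanding det(x·I − A) (e.g. by cofactor expansion or by noting that A is similar to its Jordan form J, which has the same characteristic polynomial as A) gives
  χ_A(x) = x^5 - 25*x^4 + 250*x^3 - 1250*x^2 + 3125*x - 3125
which factors as (x - 5)^5. The eigenvalues (with algebraic multiplicities) are λ = 5 with multiplicity 5.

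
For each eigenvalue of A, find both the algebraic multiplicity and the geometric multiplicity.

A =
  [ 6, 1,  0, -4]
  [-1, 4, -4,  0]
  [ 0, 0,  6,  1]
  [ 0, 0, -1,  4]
λ = 5: alg = 4, geom = 2

Step 1 — factor the characteristic polynomial to read off the algebraic multiplicities:
  χ_A(x) = (x - 5)^4

Step 2 — compute geometric multiplicities via the rank-nullity identity g(λ) = n − rank(A − λI):
  rank(A − (5)·I) = 2, so dim ker(A − (5)·I) = n − 2 = 2

Summary:
  λ = 5: algebraic multiplicity = 4, geometric multiplicity = 2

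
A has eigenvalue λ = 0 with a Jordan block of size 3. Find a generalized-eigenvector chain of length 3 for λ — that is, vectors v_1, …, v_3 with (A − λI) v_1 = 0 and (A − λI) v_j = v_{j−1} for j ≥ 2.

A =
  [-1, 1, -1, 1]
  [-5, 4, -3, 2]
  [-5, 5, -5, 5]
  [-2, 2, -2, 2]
A Jordan chain for λ = 0 of length 3:
v_1 = (-1, -4, -5, -2)ᵀ
v_2 = (-1, -5, -5, -2)ᵀ
v_3 = (1, 0, 0, 0)ᵀ

Let N = A − (0)·I. We want v_3 with N^3 v_3 = 0 but N^2 v_3 ≠ 0; then v_{j-1} := N · v_j for j = 3, …, 2.

Pick v_3 = (1, 0, 0, 0)ᵀ.
Then v_2 = N · v_3 = (-1, -5, -5, -2)ᵀ.
Then v_1 = N · v_2 = (-1, -4, -5, -2)ᵀ.

Sanity check: (A − (0)·I) v_1 = (0, 0, 0, 0)ᵀ = 0. ✓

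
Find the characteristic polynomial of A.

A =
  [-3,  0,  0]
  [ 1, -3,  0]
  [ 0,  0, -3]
x^3 + 9*x^2 + 27*x + 27

Expanding det(x·I − A) (e.g. by cofactor expansion or by noting that A is similar to its Jordan form J, which has the same characteristic polynomial as A) gives
  χ_A(x) = x^3 + 9*x^2 + 27*x + 27
which factors as (x + 3)^3. The eigenvalues (with algebraic multiplicities) are λ = -3 with multiplicity 3.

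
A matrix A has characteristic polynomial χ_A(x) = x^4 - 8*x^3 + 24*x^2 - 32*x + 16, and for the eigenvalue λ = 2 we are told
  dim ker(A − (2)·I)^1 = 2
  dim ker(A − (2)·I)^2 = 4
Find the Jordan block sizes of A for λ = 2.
Block sizes for λ = 2: [2, 2]

From the dimensions of kernels of powers, the number of Jordan blocks of size at least j is d_j − d_{j−1} where d_j = dim ker(N^j) (with d_0 = 0). Computing the differences gives [2, 2].
The number of blocks of size exactly k is (#blocks of size ≥ k) − (#blocks of size ≥ k + 1), so the partition is: 2 block(s) of size 2.
In nonincreasing order the block sizes are [2, 2].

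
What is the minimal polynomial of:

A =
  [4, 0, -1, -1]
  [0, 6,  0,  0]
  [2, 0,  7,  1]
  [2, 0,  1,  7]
x^2 - 12*x + 36

The characteristic polynomial is χ_A(x) = (x - 6)^4, so the eigenvalues are known. The minimal polynomial is
  m_A(x) = Π_λ (x − λ)^{k_λ}
where k_λ is the size of the *largest* Jordan block for λ (equivalently, the smallest k with (A − λI)^k v = 0 for every generalised eigenvector v of λ).

  λ = 6: largest Jordan block has size 2, contributing (x − 6)^2

So m_A(x) = (x - 6)^2 = x^2 - 12*x + 36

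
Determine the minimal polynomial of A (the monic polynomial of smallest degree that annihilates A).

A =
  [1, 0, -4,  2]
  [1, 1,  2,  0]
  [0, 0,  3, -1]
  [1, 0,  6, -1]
x^3 - 3*x^2 + 3*x - 1

The characteristic polynomial is χ_A(x) = (x - 1)^4, so the eigenvalues are known. The minimal polynomial is
  m_A(x) = Π_λ (x − λ)^{k_λ}
where k_λ is the size of the *largest* Jordan block for λ (equivalently, the smallest k with (A − λI)^k v = 0 for every generalised eigenvector v of λ).

  λ = 1: largest Jordan block has size 3, contributing (x − 1)^3

So m_A(x) = (x - 1)^3 = x^3 - 3*x^2 + 3*x - 1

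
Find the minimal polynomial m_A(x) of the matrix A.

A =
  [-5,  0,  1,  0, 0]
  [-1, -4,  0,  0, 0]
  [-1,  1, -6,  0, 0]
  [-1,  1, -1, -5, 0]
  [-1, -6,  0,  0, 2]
x^4 + 13*x^3 + 45*x^2 - 25*x - 250

The characteristic polynomial is χ_A(x) = (x - 2)*(x + 5)^4, so the eigenvalues are known. The minimal polynomial is
  m_A(x) = Π_λ (x − λ)^{k_λ}
where k_λ is the size of the *largest* Jordan block for λ (equivalently, the smallest k with (A − λI)^k v = 0 for every generalised eigenvector v of λ).

  λ = -5: largest Jordan block has size 3, contributing (x + 5)^3
  λ = 2: largest Jordan block has size 1, contributing (x − 2)

So m_A(x) = (x - 2)*(x + 5)^3 = x^4 + 13*x^3 + 45*x^2 - 25*x - 250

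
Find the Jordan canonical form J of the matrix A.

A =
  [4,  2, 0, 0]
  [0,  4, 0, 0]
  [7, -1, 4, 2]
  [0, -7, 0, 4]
J_2(4) ⊕ J_2(4)

The characteristic polynomial is
  det(x·I − A) = x^4 - 16*x^3 + 96*x^2 - 256*x + 256 = (x - 4)^4

Eigenvalues and multiplicities (the geometric multiplicity of λ is n − rank(A − λI), which equals the number of Jordan blocks for λ):
  λ = 4: algebraic multiplicity = 4, geometric multiplicity = 2

Determining the block sizes for each eigenvalue:
  λ = 4: with am = 4 and gm = 2, the partition is not yet determined (e.g. several partitions of 4 into 2 parts exist). Let N = A − (4)·I. Computing rank(N^1) = 2, rank(N^2) = 0; the number of blocks of size ≥ j is rank(N^{j−1}) − rank(N^j), giving [2, 2]. So we have 2 block(s) of size 2 → block sizes [2, 2]

Assembling the blocks gives a Jordan form
J =
  [4, 1, 0, 0]
  [0, 4, 0, 0]
  [0, 0, 4, 1]
  [0, 0, 0, 4]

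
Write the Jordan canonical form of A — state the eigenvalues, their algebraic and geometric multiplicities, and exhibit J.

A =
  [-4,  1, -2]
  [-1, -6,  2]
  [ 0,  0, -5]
J_2(-5) ⊕ J_1(-5)

The characteristic polynomial is
  det(x·I − A) = x^3 + 15*x^2 + 75*x + 125 = (x + 5)^3

Eigenvalues and multiplicities (the geometric multiplicity of λ is n − rank(A − λI), which equals the number of Jordan blocks for λ):
  λ = -5: algebraic multiplicity = 3, geometric multiplicity = 2

Determining the block sizes for each eigenvalue:
  λ = -5: 2 blocks summing to 3 forces exactly one block of size 2 and the rest size 1 → block sizes [2, 1]

Assembling the blocks gives a Jordan form
J =
  [-5,  1,  0]
  [ 0, -5,  0]
  [ 0,  0, -5]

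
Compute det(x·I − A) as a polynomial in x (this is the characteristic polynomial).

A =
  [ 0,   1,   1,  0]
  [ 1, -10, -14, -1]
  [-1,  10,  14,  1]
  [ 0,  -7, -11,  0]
x^4 - 4*x^3 + 4*x^2

Expanding det(x·I − A) (e.g. by cofactor expansion or by noting that A is similar to its Jordan form J, which has the same characteristic polynomial as A) gives
  χ_A(x) = x^4 - 4*x^3 + 4*x^2
which factors as x^2*(x - 2)^2. The eigenvalues (with algebraic multiplicities) are λ = 0 with multiplicity 2, λ = 2 with multiplicity 2.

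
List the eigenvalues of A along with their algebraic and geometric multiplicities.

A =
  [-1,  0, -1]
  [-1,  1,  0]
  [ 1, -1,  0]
λ = 0: alg = 3, geom = 1

Step 1 — factor the characteristic polynomial to read off the algebraic multiplicities:
  χ_A(x) = x^3

Step 2 — compute geometric multiplicities via the rank-nullity identity g(λ) = n − rank(A − λI):
  rank(A − (0)·I) = 2, so dim ker(A − (0)·I) = n − 2 = 1

Summary:
  λ = 0: algebraic multiplicity = 3, geometric multiplicity = 1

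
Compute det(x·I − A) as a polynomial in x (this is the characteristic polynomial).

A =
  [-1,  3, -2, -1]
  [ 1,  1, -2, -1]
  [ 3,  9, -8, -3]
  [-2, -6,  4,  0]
x^4 + 8*x^3 + 24*x^2 + 32*x + 16

Expanding det(x·I − A) (e.g. by cofactor expansion or by noting that A is similar to its Jordan form J, which has the same characteristic polynomial as A) gives
  χ_A(x) = x^4 + 8*x^3 + 24*x^2 + 32*x + 16
which factors as (x + 2)^4. The eigenvalues (with algebraic multiplicities) are λ = -2 with multiplicity 4.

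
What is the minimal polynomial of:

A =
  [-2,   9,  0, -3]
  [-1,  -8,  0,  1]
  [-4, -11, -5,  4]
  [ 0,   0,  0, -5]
x^3 + 15*x^2 + 75*x + 125

The characteristic polynomial is χ_A(x) = (x + 5)^4, so the eigenvalues are known. The minimal polynomial is
  m_A(x) = Π_λ (x − λ)^{k_λ}
where k_λ is the size of the *largest* Jordan block for λ (equivalently, the smallest k with (A − λI)^k v = 0 for every generalised eigenvector v of λ).

  λ = -5: largest Jordan block has size 3, contributing (x + 5)^3

So m_A(x) = (x + 5)^3 = x^3 + 15*x^2 + 75*x + 125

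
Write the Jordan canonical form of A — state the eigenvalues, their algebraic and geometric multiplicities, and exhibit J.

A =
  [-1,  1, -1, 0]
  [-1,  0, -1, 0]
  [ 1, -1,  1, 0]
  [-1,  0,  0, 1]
J_3(0) ⊕ J_1(1)

The characteristic polynomial is
  det(x·I − A) = x^4 - x^3 = x^3*(x - 1)

Eigenvalues and multiplicities (the geometric multiplicity of λ is n − rank(A − λI), which equals the number of Jordan blocks for λ):
  λ = 0: algebraic multiplicity = 3, geometric multiplicity = 1
  λ = 1: algebraic multiplicity = 1, geometric multiplicity = 1

Determining the block sizes for each eigenvalue:
  λ = 0: one block (gm = 1), so the single block has size am = 3 → block sizes [3]
  λ = 1: one block (gm = 1), so the single block has size am = 1 → block sizes [1]

Assembling the blocks gives a Jordan form
J =
  [0, 1, 0, 0]
  [0, 0, 1, 0]
  [0, 0, 0, 0]
  [0, 0, 0, 1]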